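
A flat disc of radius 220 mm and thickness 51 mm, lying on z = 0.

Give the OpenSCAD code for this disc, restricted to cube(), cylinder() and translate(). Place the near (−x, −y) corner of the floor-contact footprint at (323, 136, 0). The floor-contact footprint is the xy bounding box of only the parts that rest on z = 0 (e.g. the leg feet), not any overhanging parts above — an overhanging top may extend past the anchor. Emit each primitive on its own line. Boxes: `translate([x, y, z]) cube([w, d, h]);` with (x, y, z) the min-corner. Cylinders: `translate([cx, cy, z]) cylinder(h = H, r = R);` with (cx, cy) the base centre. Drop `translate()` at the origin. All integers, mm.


translate([543, 356, 0]) cylinder(h = 51, r = 220);


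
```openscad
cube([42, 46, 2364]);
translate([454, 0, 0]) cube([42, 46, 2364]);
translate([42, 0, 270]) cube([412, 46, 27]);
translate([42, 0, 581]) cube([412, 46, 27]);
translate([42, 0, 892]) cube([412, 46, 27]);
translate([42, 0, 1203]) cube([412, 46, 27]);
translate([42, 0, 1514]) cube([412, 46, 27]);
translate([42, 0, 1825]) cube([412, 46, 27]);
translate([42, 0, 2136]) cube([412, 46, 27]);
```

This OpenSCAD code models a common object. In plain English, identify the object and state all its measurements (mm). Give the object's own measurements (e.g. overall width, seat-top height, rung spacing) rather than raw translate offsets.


A straight ladder. Two 42×46 mm vertical rails, 2364 mm tall, stand 496 mm apart (outside-to-outside) with their front faces coplanar on the −y side. 7 rungs, each 46 mm deep and 27 mm tall, span between the inner faces of the rails, front faces flush with the rails. The lowest rung's underside is at z = 270 mm and rungs are spaced 311 mm apart (underside to underside).


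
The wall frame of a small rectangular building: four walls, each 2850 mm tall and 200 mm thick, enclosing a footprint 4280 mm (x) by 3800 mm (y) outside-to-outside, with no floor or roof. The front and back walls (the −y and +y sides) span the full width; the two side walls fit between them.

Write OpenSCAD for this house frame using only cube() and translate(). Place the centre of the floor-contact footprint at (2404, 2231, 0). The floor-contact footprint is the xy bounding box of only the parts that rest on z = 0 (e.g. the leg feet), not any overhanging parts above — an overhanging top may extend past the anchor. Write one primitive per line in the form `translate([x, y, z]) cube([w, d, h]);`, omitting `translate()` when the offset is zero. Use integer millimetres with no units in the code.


translate([264, 331, 0]) cube([4280, 200, 2850]);
translate([264, 3931, 0]) cube([4280, 200, 2850]);
translate([264, 531, 0]) cube([200, 3400, 2850]);
translate([4344, 531, 0]) cube([200, 3400, 2850]);


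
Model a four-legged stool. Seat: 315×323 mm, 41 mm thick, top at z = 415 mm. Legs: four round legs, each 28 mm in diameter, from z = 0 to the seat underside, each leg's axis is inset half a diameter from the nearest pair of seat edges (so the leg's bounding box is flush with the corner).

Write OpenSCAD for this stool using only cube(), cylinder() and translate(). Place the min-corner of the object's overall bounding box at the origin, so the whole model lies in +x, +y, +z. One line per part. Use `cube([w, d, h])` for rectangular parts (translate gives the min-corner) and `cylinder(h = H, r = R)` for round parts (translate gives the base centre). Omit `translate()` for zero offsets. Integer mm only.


// leg_h = 415 - 41 = 374
translate([0, 0, 374]) cube([315, 323, 41]);
translate([14, 14, 0]) cylinder(h = 374, r = 14);
translate([301, 14, 0]) cylinder(h = 374, r = 14);
translate([14, 309, 0]) cylinder(h = 374, r = 14);
translate([301, 309, 0]) cylinder(h = 374, r = 14);


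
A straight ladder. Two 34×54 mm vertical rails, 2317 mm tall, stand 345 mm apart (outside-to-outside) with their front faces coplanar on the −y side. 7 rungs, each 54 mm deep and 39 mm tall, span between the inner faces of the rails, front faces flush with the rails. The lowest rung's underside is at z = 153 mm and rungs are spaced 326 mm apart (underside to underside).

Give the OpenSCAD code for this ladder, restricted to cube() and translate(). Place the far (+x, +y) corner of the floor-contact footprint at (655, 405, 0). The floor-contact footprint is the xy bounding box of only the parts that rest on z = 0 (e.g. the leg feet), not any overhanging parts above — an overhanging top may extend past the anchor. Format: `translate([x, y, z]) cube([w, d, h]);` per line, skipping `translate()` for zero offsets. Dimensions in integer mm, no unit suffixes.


translate([310, 351, 0]) cube([34, 54, 2317]);
translate([621, 351, 0]) cube([34, 54, 2317]);
translate([344, 351, 153]) cube([277, 54, 39]);
translate([344, 351, 479]) cube([277, 54, 39]);
translate([344, 351, 805]) cube([277, 54, 39]);
translate([344, 351, 1131]) cube([277, 54, 39]);
translate([344, 351, 1457]) cube([277, 54, 39]);
translate([344, 351, 1783]) cube([277, 54, 39]);
translate([344, 351, 2109]) cube([277, 54, 39]);


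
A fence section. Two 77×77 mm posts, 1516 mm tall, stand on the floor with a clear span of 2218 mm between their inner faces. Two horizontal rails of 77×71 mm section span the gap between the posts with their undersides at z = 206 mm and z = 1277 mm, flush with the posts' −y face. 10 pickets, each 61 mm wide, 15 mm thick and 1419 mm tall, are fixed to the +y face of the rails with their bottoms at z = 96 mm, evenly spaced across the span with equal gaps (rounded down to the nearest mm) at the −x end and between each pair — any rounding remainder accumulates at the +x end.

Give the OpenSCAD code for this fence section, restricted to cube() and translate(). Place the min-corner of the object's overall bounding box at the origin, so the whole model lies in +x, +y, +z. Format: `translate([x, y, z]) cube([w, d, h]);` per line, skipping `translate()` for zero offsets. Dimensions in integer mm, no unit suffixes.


cube([77, 77, 1516]);
translate([2295, 0, 0]) cube([77, 77, 1516]);
translate([77, 0, 206]) cube([2218, 77, 71]);
translate([77, 0, 1277]) cube([2218, 77, 71]);
translate([223, 77, 96]) cube([61, 15, 1419]);
translate([430, 77, 96]) cube([61, 15, 1419]);
translate([637, 77, 96]) cube([61, 15, 1419]);
translate([844, 77, 96]) cube([61, 15, 1419]);
translate([1051, 77, 96]) cube([61, 15, 1419]);
translate([1258, 77, 96]) cube([61, 15, 1419]);
translate([1465, 77, 96]) cube([61, 15, 1419]);
translate([1672, 77, 96]) cube([61, 15, 1419]);
translate([1879, 77, 96]) cube([61, 15, 1419]);
translate([2086, 77, 96]) cube([61, 15, 1419]);


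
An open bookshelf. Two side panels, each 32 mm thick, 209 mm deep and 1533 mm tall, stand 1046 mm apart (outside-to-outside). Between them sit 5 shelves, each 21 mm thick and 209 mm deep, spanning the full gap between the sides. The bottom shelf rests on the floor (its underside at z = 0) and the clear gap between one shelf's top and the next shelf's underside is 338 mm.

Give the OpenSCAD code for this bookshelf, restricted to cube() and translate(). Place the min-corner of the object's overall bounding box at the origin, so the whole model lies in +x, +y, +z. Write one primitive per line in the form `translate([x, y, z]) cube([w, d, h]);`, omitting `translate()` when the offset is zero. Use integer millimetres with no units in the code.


cube([32, 209, 1533]);
translate([1014, 0, 0]) cube([32, 209, 1533]);
translate([32, 0, 0]) cube([982, 209, 21]);
translate([32, 0, 359]) cube([982, 209, 21]);
translate([32, 0, 718]) cube([982, 209, 21]);
translate([32, 0, 1077]) cube([982, 209, 21]);
translate([32, 0, 1436]) cube([982, 209, 21]);


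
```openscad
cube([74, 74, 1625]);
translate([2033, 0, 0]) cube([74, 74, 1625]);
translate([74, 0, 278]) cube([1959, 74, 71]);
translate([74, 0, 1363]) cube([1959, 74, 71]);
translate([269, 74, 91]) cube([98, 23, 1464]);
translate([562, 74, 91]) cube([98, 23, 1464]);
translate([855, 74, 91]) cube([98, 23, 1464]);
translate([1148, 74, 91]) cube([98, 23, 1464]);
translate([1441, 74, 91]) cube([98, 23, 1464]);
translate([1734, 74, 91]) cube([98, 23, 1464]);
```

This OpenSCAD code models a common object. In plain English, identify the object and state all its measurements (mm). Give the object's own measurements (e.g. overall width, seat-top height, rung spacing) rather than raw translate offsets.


A fence section. Two 74×74 mm posts, 1625 mm tall, stand on the floor with a clear span of 1959 mm between their inner faces. Two horizontal rails of 74×71 mm section span the gap between the posts with their undersides at z = 278 mm and z = 1363 mm, flush with the posts' −y face. 6 pickets, each 98 mm wide, 23 mm thick and 1464 mm tall, are fixed to the +y face of the rails with their bottoms at z = 91 mm, spaced across the span with a 195 mm gap after the −x post and between neighbouring pickets, with 201 mm left before the +x post.


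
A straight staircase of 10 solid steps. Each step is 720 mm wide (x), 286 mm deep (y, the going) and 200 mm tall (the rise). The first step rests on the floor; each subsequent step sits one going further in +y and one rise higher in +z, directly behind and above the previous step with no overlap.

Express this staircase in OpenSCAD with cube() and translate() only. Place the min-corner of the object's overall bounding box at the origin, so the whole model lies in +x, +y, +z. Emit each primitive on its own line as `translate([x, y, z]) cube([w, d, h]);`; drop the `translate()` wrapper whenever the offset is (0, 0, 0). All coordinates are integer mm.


cube([720, 286, 200]);
translate([0, 286, 200]) cube([720, 286, 200]);
translate([0, 572, 400]) cube([720, 286, 200]);
translate([0, 858, 600]) cube([720, 286, 200]);
translate([0, 1144, 800]) cube([720, 286, 200]);
translate([0, 1430, 1000]) cube([720, 286, 200]);
translate([0, 1716, 1200]) cube([720, 286, 200]);
translate([0, 2002, 1400]) cube([720, 286, 200]);
translate([0, 2288, 1600]) cube([720, 286, 200]);
translate([0, 2574, 1800]) cube([720, 286, 200]);


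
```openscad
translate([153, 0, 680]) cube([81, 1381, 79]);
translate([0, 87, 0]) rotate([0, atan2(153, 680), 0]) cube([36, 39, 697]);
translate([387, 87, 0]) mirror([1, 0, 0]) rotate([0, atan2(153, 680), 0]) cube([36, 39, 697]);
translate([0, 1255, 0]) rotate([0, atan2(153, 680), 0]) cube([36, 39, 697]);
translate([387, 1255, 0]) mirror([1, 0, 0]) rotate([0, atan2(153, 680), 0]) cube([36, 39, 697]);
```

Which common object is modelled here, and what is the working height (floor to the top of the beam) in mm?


A sawhorse. The overall height is 759 mm.

A beam across two mirrored pairs of raked legs — a sawhorse. The beam's underside is at z = 680 (matching the legs' vertical rise in atan2(153, 680)) and the beam is 79 mm tall, so its top is at 680 + 79 = 759 mm. The raked legs top out at the beam's underside, so that is the highest point.


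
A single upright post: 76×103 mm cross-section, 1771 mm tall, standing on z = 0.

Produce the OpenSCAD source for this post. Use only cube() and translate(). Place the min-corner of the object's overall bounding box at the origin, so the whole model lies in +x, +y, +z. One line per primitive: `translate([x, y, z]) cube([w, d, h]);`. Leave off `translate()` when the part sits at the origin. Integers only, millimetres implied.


cube([76, 103, 1771]);


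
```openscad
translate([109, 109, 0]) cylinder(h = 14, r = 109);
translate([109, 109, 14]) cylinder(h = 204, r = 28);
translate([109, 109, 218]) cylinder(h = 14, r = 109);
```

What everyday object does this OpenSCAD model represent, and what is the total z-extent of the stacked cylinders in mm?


A spool. The overall height is 232 mm.

Three coaxial cylinders, large–small–large — a spool. Two 14 mm flanges and a 204 mm core give 14 + 204 + 14 = 232 mm.


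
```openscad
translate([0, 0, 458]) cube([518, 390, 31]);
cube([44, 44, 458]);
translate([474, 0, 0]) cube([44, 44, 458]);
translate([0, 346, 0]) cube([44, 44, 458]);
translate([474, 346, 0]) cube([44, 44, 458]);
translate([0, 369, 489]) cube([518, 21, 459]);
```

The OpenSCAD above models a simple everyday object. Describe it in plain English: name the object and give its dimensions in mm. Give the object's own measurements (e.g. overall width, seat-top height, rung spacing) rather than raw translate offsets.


A chair. The seat is a 518×390×31 mm slab with its top at z = 489 mm, on four 44×44 mm corner legs (flush with the seat edges, standing on z = 0). A flat backrest 21 mm thick, 459 mm tall, spans the full seat width and rises from the seat top along its +y edge, rear face flush with the rear of the seat.


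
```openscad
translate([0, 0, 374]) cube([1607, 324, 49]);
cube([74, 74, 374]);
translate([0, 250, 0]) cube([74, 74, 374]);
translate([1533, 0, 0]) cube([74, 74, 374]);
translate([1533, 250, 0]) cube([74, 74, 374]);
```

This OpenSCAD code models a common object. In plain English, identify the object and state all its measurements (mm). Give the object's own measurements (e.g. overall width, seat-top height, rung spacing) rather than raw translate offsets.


A bench: a 1607×324 mm seat slab, 49 mm thick, top at z = 423 mm, on four 74×74 mm square legs flush with the seat corners and standing on z = 0.


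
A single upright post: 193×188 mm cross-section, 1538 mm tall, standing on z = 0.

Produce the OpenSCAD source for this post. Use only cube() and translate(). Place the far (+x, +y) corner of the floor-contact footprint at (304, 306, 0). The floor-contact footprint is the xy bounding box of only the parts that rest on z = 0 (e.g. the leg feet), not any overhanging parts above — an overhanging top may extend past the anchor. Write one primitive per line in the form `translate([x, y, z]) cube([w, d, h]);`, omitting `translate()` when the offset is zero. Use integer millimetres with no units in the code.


translate([111, 118, 0]) cube([193, 188, 1538]);


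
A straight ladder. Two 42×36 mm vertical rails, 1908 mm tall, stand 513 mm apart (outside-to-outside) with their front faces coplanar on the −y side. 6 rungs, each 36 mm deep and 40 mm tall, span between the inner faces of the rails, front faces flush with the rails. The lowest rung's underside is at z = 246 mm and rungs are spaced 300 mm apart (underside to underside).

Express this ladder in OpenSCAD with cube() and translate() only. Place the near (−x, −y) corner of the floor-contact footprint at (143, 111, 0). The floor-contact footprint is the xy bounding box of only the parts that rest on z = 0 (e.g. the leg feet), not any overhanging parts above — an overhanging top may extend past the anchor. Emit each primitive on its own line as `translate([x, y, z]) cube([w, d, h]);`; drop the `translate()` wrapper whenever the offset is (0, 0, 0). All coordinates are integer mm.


translate([143, 111, 0]) cube([42, 36, 1908]);
translate([614, 111, 0]) cube([42, 36, 1908]);
translate([185, 111, 246]) cube([429, 36, 40]);
translate([185, 111, 546]) cube([429, 36, 40]);
translate([185, 111, 846]) cube([429, 36, 40]);
translate([185, 111, 1146]) cube([429, 36, 40]);
translate([185, 111, 1446]) cube([429, 36, 40]);
translate([185, 111, 1746]) cube([429, 36, 40]);


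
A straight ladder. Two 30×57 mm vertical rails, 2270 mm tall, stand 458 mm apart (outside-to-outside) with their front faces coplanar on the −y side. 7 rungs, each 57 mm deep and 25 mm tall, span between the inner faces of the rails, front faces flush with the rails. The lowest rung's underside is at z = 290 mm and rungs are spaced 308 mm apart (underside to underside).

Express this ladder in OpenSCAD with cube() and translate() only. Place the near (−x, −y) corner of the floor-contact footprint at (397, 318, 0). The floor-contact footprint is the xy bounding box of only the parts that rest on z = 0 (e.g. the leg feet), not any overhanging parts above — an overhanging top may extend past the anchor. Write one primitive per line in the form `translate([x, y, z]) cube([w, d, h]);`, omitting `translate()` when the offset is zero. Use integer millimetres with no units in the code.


translate([397, 318, 0]) cube([30, 57, 2270]);
translate([825, 318, 0]) cube([30, 57, 2270]);
translate([427, 318, 290]) cube([398, 57, 25]);
translate([427, 318, 598]) cube([398, 57, 25]);
translate([427, 318, 906]) cube([398, 57, 25]);
translate([427, 318, 1214]) cube([398, 57, 25]);
translate([427, 318, 1522]) cube([398, 57, 25]);
translate([427, 318, 1830]) cube([398, 57, 25]);
translate([427, 318, 2138]) cube([398, 57, 25]);


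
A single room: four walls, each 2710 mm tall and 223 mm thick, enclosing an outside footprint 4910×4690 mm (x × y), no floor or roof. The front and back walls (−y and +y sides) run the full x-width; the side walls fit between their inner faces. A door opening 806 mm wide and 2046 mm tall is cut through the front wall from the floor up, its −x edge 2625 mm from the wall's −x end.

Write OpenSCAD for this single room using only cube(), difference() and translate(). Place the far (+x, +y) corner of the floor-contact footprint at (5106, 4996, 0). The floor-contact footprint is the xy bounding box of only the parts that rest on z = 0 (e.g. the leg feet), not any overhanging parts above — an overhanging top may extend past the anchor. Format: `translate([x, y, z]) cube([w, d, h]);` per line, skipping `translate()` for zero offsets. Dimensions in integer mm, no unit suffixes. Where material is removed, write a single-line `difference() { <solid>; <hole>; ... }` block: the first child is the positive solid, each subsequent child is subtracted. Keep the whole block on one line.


difference() { translate([196, 306, 0]) cube([4910, 223, 2710]); translate([2821, 306, 0]) cube([806, 223, 2046]); }
translate([196, 4773, 0]) cube([4910, 223, 2710]);
translate([196, 529, 0]) cube([223, 4244, 2710]);
translate([4883, 529, 0]) cube([223, 4244, 2710]);


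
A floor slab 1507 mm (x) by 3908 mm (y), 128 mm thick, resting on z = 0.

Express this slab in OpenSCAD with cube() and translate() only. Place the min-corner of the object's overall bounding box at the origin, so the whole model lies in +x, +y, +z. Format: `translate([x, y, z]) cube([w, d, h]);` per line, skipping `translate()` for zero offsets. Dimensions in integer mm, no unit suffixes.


cube([1507, 3908, 128]);


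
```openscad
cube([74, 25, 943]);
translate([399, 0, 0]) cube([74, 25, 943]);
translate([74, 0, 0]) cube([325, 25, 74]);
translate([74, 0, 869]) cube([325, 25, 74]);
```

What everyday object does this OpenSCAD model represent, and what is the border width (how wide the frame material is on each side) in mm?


A picture frame. The border width is 74 mm.

Four thin pieces enclosing a rectangular opening — a picture frame. The two full-height stiles are 943 mm tall; the top rail sits at z = 869 and is 74 mm tall, so the border above the opening is 943 − 869 = 74 mm, matching the stile x-width.


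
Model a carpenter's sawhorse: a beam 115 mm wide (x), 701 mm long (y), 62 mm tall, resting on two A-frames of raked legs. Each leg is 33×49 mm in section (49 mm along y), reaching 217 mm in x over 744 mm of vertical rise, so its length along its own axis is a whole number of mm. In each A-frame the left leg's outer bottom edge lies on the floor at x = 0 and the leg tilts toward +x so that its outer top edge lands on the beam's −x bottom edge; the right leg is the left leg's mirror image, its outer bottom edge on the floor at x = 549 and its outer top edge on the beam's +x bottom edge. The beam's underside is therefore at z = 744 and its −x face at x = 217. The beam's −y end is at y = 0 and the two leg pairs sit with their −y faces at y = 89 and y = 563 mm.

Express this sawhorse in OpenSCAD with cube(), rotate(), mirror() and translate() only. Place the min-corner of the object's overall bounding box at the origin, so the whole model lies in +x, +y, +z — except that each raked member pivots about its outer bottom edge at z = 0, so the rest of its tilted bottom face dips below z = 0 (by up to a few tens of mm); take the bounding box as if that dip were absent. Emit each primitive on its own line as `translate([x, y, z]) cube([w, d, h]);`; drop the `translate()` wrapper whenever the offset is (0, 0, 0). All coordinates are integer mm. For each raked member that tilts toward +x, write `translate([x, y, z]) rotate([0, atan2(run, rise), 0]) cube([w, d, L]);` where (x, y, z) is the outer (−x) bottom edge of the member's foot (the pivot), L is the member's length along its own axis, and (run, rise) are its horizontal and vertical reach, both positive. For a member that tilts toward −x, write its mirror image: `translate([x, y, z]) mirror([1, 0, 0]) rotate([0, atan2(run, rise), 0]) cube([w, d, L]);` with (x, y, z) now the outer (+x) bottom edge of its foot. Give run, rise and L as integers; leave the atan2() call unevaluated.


// leg length = √(217² + 744²) = 775
// right-leg outer foot x = 2·217 + 115 = 549
// beam min-corner = (217, 0, 744)
translate([217, 0, 744]) cube([115, 701, 62]);
translate([0, 89, 0]) rotate([0, atan2(217, 744), 0]) cube([33, 49, 775]);
translate([549, 89, 0]) mirror([1, 0, 0]) rotate([0, atan2(217, 744), 0]) cube([33, 49, 775]);
translate([0, 563, 0]) rotate([0, atan2(217, 744), 0]) cube([33, 49, 775]);
translate([549, 563, 0]) mirror([1, 0, 0]) rotate([0, atan2(217, 744), 0]) cube([33, 49, 775]);


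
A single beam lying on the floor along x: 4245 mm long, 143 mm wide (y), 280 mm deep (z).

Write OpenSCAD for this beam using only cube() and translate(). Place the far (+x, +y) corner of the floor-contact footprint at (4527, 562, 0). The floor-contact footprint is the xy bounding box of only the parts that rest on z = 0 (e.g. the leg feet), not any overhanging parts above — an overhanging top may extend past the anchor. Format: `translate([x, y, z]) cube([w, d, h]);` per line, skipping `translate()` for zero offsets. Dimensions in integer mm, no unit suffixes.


translate([282, 419, 0]) cube([4245, 143, 280]);


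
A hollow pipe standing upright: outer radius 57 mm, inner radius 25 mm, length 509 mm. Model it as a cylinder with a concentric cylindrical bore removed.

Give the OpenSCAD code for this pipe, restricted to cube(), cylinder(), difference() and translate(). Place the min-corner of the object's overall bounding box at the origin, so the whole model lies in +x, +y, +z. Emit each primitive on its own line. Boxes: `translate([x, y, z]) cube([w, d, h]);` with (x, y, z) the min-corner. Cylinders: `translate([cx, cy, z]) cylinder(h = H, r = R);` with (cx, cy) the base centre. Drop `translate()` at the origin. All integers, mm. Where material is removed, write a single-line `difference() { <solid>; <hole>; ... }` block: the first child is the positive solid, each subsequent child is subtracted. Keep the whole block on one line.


difference() { translate([57, 57, 0]) cylinder(h = 509, r = 57); translate([57, 57, 0]) cylinder(h = 509, r = 25); }


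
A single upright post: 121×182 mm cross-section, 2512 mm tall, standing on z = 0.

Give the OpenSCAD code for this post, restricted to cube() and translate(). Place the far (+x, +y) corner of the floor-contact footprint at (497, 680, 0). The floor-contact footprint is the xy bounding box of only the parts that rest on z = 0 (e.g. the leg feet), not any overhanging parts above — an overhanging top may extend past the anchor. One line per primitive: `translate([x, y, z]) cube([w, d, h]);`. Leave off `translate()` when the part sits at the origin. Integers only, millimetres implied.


translate([376, 498, 0]) cube([121, 182, 2512]);


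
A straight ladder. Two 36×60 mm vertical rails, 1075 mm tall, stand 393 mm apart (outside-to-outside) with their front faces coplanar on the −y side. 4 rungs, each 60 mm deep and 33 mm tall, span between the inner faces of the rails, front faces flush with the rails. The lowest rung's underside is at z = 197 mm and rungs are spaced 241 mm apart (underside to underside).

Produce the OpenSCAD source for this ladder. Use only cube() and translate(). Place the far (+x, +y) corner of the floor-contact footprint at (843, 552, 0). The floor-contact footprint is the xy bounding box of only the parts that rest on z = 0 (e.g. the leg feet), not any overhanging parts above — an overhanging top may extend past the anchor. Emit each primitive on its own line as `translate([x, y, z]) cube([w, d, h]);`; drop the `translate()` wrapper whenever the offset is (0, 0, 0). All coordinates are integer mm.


translate([450, 492, 0]) cube([36, 60, 1075]);
translate([807, 492, 0]) cube([36, 60, 1075]);
translate([486, 492, 197]) cube([321, 60, 33]);
translate([486, 492, 438]) cube([321, 60, 33]);
translate([486, 492, 679]) cube([321, 60, 33]);
translate([486, 492, 920]) cube([321, 60, 33]);


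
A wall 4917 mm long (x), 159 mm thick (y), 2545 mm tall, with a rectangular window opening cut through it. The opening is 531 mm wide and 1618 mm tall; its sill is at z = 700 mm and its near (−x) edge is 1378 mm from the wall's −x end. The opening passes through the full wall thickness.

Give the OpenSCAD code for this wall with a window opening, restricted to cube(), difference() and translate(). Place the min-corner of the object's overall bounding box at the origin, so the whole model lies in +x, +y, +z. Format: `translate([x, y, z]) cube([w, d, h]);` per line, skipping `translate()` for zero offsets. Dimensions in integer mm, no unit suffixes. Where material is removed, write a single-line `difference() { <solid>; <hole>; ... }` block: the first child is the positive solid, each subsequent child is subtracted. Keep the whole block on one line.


difference() { cube([4917, 159, 2545]); translate([1378, 0, 700]) cube([531, 159, 1618]); }


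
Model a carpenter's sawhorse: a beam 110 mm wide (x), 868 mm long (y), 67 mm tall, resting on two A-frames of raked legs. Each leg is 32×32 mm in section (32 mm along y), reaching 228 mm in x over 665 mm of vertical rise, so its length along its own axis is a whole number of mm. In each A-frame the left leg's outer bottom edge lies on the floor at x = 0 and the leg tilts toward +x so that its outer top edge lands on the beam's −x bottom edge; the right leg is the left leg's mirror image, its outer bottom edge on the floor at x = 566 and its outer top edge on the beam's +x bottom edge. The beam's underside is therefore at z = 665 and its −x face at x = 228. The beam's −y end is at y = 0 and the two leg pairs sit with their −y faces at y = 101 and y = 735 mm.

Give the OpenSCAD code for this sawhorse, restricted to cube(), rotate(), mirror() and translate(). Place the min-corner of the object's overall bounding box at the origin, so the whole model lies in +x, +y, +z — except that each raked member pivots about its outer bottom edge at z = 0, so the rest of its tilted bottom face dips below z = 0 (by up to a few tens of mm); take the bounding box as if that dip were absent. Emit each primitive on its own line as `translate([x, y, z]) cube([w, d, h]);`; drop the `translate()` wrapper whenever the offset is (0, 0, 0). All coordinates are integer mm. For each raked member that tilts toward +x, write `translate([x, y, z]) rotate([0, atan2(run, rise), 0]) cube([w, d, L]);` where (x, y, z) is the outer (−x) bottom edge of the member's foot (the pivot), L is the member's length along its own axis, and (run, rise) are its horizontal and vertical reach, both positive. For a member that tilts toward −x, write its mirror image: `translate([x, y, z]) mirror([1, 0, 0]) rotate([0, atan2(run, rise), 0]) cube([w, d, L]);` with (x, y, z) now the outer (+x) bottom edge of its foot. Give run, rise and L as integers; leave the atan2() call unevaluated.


// leg length = √(228² + 665²) = 703
// right-leg outer foot x = 2·228 + 110 = 566
// beam min-corner = (228, 0, 665)
translate([228, 0, 665]) cube([110, 868, 67]);
translate([0, 101, 0]) rotate([0, atan2(228, 665), 0]) cube([32, 32, 703]);
translate([566, 101, 0]) mirror([1, 0, 0]) rotate([0, atan2(228, 665), 0]) cube([32, 32, 703]);
translate([0, 735, 0]) rotate([0, atan2(228, 665), 0]) cube([32, 32, 703]);
translate([566, 735, 0]) mirror([1, 0, 0]) rotate([0, atan2(228, 665), 0]) cube([32, 32, 703]);


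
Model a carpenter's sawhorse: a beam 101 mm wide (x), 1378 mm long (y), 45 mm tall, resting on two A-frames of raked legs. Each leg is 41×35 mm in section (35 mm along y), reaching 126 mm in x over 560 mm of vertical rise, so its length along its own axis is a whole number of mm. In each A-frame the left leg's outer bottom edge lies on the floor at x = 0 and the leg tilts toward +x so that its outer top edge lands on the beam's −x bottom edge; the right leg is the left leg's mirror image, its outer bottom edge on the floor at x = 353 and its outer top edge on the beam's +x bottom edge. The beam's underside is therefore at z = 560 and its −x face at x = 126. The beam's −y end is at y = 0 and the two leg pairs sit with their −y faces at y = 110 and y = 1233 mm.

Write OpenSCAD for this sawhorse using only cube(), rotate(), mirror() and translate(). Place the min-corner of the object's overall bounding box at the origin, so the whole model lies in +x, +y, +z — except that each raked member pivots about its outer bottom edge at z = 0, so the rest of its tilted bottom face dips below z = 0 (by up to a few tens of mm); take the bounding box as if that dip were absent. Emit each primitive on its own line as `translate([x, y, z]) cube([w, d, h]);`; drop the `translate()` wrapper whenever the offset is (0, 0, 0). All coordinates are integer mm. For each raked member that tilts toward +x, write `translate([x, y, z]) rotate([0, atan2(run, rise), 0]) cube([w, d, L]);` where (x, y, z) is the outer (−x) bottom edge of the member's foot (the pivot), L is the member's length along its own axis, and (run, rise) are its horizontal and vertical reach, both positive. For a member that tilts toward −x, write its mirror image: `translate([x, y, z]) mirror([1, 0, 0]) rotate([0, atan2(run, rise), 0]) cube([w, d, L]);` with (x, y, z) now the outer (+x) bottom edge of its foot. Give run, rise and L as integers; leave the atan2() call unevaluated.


// leg length = √(126² + 560²) = 574
// right-leg outer foot x = 2·126 + 101 = 353
// beam min-corner = (126, 0, 560)
translate([126, 0, 560]) cube([101, 1378, 45]);
translate([0, 110, 0]) rotate([0, atan2(126, 560), 0]) cube([41, 35, 574]);
translate([353, 110, 0]) mirror([1, 0, 0]) rotate([0, atan2(126, 560), 0]) cube([41, 35, 574]);
translate([0, 1233, 0]) rotate([0, atan2(126, 560), 0]) cube([41, 35, 574]);
translate([353, 1233, 0]) mirror([1, 0, 0]) rotate([0, atan2(126, 560), 0]) cube([41, 35, 574]);


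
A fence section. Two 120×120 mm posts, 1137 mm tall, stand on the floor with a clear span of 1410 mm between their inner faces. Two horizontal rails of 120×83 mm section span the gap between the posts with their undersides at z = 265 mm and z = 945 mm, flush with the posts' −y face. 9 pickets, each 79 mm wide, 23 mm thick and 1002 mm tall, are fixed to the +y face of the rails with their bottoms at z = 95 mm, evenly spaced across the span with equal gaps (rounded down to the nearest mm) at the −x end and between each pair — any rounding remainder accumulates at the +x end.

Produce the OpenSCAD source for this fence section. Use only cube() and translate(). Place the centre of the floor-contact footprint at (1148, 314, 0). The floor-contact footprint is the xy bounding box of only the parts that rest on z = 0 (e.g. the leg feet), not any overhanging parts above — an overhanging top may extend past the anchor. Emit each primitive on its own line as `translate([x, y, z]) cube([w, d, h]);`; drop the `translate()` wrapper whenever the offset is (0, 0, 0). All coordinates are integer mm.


translate([323, 254, 0]) cube([120, 120, 1137]);
translate([1853, 254, 0]) cube([120, 120, 1137]);
translate([443, 254, 265]) cube([1410, 120, 83]);
translate([443, 254, 945]) cube([1410, 120, 83]);
translate([512, 374, 95]) cube([79, 23, 1002]);
translate([660, 374, 95]) cube([79, 23, 1002]);
translate([808, 374, 95]) cube([79, 23, 1002]);
translate([956, 374, 95]) cube([79, 23, 1002]);
translate([1104, 374, 95]) cube([79, 23, 1002]);
translate([1252, 374, 95]) cube([79, 23, 1002]);
translate([1400, 374, 95]) cube([79, 23, 1002]);
translate([1548, 374, 95]) cube([79, 23, 1002]);
translate([1696, 374, 95]) cube([79, 23, 1002]);


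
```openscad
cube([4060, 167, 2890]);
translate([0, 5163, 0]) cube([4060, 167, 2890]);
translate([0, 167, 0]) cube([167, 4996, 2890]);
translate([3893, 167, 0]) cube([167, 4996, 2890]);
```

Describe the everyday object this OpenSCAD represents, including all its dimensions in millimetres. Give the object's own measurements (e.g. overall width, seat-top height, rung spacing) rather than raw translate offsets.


The wall frame of a small rectangular building: four walls, each 2890 mm tall and 167 mm thick, enclosing a footprint 4060 mm (x) by 5330 mm (y) outside-to-outside, with no floor or roof. The front and back walls (the −y and +y sides) span the full width; the two side walls fit between them.


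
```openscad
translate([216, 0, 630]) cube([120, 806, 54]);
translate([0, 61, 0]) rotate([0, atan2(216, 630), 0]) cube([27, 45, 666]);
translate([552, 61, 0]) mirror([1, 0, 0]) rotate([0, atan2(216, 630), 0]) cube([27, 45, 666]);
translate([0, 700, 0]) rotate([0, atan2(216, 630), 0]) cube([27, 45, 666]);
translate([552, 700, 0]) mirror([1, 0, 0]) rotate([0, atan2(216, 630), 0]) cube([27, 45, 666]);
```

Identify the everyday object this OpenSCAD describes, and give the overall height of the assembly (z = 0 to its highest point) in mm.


A sawhorse. The overall height is 684 mm.

A beam across two mirrored pairs of raked legs — a sawhorse. The beam's underside is at z = 630 (matching the legs' vertical rise in atan2(216, 630)) and the beam is 54 mm tall, so its top is at 630 + 54 = 684 mm. The raked legs top out at the beam's underside, so that is the highest point.


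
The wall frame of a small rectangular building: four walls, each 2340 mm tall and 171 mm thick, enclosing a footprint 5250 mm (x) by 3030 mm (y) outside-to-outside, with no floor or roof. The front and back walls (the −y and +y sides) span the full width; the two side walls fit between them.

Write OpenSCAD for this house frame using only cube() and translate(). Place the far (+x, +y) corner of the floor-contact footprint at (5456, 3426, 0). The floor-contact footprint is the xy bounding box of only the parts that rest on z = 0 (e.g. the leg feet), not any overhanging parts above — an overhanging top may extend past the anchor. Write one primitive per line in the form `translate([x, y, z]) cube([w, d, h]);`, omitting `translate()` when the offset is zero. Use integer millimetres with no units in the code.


translate([206, 396, 0]) cube([5250, 171, 2340]);
translate([206, 3255, 0]) cube([5250, 171, 2340]);
translate([206, 567, 0]) cube([171, 2688, 2340]);
translate([5285, 567, 0]) cube([171, 2688, 2340]);


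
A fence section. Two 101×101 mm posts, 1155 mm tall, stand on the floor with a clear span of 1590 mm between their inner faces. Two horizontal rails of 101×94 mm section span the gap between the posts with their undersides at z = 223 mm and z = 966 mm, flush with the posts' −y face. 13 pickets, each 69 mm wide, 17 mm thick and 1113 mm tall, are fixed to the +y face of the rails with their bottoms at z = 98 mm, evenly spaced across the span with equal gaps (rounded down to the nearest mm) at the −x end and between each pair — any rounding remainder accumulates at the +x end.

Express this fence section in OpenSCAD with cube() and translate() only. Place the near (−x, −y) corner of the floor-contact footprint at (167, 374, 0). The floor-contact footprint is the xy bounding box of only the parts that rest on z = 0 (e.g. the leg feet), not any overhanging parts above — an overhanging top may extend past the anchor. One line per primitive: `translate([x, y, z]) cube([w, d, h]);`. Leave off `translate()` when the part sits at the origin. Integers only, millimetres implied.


translate([167, 374, 0]) cube([101, 101, 1155]);
translate([1858, 374, 0]) cube([101, 101, 1155]);
translate([268, 374, 223]) cube([1590, 101, 94]);
translate([268, 374, 966]) cube([1590, 101, 94]);
translate([317, 475, 98]) cube([69, 17, 1113]);
translate([435, 475, 98]) cube([69, 17, 1113]);
translate([553, 475, 98]) cube([69, 17, 1113]);
translate([671, 475, 98]) cube([69, 17, 1113]);
translate([789, 475, 98]) cube([69, 17, 1113]);
translate([907, 475, 98]) cube([69, 17, 1113]);
translate([1025, 475, 98]) cube([69, 17, 1113]);
translate([1143, 475, 98]) cube([69, 17, 1113]);
translate([1261, 475, 98]) cube([69, 17, 1113]);
translate([1379, 475, 98]) cube([69, 17, 1113]);
translate([1497, 475, 98]) cube([69, 17, 1113]);
translate([1615, 475, 98]) cube([69, 17, 1113]);
translate([1733, 475, 98]) cube([69, 17, 1113]);


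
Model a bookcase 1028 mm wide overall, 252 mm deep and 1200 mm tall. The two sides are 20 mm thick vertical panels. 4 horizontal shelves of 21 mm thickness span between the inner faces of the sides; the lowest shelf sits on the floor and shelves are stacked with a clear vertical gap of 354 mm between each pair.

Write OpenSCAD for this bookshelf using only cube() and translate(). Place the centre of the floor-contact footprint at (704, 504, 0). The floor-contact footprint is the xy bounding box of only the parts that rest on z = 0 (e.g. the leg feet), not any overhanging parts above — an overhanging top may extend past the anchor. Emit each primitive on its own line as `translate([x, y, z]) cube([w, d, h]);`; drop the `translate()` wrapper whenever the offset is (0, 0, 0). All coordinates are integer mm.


translate([190, 378, 0]) cube([20, 252, 1200]);
translate([1198, 378, 0]) cube([20, 252, 1200]);
translate([210, 378, 0]) cube([988, 252, 21]);
translate([210, 378, 375]) cube([988, 252, 21]);
translate([210, 378, 750]) cube([988, 252, 21]);
translate([210, 378, 1125]) cube([988, 252, 21]);


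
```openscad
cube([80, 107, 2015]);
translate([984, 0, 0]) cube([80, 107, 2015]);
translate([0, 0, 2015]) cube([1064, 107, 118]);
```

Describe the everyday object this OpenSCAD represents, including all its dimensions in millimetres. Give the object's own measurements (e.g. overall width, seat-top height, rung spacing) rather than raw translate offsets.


A door frame. The clear opening is 904 mm wide and 2015 mm high. Two 80 mm wide jambs, 107 mm deep, stand either side of the opening from the floor to the top of the opening. A 118 mm thick head sits across the top of both jambs, spanning the full outside width of the frame.


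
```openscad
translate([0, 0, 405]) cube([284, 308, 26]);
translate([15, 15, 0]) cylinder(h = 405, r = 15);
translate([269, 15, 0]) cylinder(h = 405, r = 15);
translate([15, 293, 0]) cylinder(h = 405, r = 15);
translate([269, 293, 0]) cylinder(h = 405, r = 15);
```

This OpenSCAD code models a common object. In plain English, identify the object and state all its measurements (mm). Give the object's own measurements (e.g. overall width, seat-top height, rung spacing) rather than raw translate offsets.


A simple wooden stool: a rectangular seat 284 mm (x) by 308 mm (y), 26 mm thick, top face at z = 431 mm, on four round legs, each 30 mm in diameter. The legs rest on z = 0, each leg's axis is inset half a diameter from the nearest pair of seat edges (so the leg's bounding box is flush with the corner).


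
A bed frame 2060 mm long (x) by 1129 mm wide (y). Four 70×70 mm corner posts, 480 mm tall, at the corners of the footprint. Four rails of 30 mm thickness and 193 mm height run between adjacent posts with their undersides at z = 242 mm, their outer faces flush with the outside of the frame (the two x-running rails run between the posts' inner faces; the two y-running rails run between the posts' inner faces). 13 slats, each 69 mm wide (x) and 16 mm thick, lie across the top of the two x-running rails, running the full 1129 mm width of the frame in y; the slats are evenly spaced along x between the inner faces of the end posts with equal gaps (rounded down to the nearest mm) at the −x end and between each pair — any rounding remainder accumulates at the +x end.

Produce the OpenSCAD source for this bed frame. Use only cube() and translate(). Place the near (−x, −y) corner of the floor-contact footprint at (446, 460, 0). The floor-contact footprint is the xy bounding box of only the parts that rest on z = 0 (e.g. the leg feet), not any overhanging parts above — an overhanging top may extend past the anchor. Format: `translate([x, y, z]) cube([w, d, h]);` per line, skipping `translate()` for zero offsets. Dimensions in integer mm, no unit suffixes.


// slat z = rail_z + rail_h = 242 + 193 = 435
// slat gap = ⌊(1920 − 13·69) / 14⌋ = 73
translate([446, 460, 0]) cube([70, 70, 480]);
translate([446, 1519, 0]) cube([70, 70, 480]);
translate([2436, 460, 0]) cube([70, 70, 480]);
translate([2436, 1519, 0]) cube([70, 70, 480]);
translate([516, 460, 242]) cube([1920, 30, 193]);
translate([516, 1559, 242]) cube([1920, 30, 193]);
translate([446, 530, 242]) cube([30, 989, 193]);
translate([2476, 530, 242]) cube([30, 989, 193]);
translate([589, 460, 435]) cube([69, 1129, 16]);
translate([731, 460, 435]) cube([69, 1129, 16]);
translate([873, 460, 435]) cube([69, 1129, 16]);
translate([1015, 460, 435]) cube([69, 1129, 16]);
translate([1157, 460, 435]) cube([69, 1129, 16]);
translate([1299, 460, 435]) cube([69, 1129, 16]);
translate([1441, 460, 435]) cube([69, 1129, 16]);
translate([1583, 460, 435]) cube([69, 1129, 16]);
translate([1725, 460, 435]) cube([69, 1129, 16]);
translate([1867, 460, 435]) cube([69, 1129, 16]);
translate([2009, 460, 435]) cube([69, 1129, 16]);
translate([2151, 460, 435]) cube([69, 1129, 16]);
translate([2293, 460, 435]) cube([69, 1129, 16]);
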